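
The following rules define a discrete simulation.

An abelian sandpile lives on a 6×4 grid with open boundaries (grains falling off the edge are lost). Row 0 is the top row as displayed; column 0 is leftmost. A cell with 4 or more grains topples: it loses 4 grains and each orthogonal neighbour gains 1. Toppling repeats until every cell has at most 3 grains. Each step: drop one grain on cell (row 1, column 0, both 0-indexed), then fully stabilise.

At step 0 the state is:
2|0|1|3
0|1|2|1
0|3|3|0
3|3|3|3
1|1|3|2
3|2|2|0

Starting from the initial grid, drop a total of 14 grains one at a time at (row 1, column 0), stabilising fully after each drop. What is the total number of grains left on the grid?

46

k=0  2|0|1|3
0|1|2|1
0|3|3|0
3|3|3|3
1|1|3|2
3|2|2|0
k=1  2|0|1|3
1|1|2|1
0|3|3|0
3|3|3|3
1|1|3|2
3|2|2|0
k=2  2|0|1|3
2|1|2|1
0|3|3|0
3|3|3|3
1|1|3|2
3|2|2|0
k=3  2|0|1|3
3|1|2|1
0|3|3|0
3|3|3|3
1|1|3|2
3|2|2|0
k=4  3|0|1|3
0|2|2|1
1|3|3|0
3|3|3|3
1|1|3|2
3|2|2|0
k=5  3|0|1|3
1|2|2|1
1|3|3|0
3|3|3|3
1|1|3|2
3|2|2|0
k=6  3|0|1|3
2|2|2|1
1|3|3|0
3|3|3|3
1|1|3|2
3|2|2|0
k=7  3|0|1|3
3|2|2|1
1|3|3|0
3|3|3|3
1|1|3|2
3|2|2|0
k=8  0|1|1|3
1|3|2|1
2|3|3|0
3|3|3|3
1|1|3|2
3|2|2|0
k=9  0|1|1|3
2|3|2|1
2|3|3|0
3|3|3|3
1|1|3|2
3|2|2|0
k=10  0|1|1|3
3|3|2|1
2|3|3|0
3|3|3|3
1|1|3|2
3|2|2|0
k=11  1|2|2|3
2|2|0|2
1|3|2|2
1|2|3|1
2|3|1|0
3|2|3|1
k=12  1|2|2|3
3|2|0|2
1|3|2|2
1|2|3|1
2|3|1|0
3|2|3|1
k=13  2|2|2|3
0|3|0|2
2|3|2|2
1|2|3|1
2|3|1|0
3|2|3|1
k=14  2|2|2|3
1|3|0|2
2|3|2|2
1|2|3|1
2|3|1|0
3|2|3|1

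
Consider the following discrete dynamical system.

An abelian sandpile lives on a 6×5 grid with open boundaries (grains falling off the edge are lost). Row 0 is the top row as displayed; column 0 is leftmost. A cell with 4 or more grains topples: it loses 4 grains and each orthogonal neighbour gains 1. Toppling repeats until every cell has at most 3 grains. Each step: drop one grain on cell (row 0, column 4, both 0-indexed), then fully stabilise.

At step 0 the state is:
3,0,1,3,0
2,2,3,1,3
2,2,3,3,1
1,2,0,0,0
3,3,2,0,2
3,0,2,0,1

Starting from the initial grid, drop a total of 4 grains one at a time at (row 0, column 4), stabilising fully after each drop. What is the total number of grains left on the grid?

48

gen 0: 3,0,1,3,0
2,2,3,1,3
2,2,3,3,1
1,2,0,0,0
3,3,2,0,2
3,0,2,0,1
gen 1: 3,0,1,3,1
2,2,3,1,3
2,2,3,3,1
1,2,0,0,0
3,3,2,0,2
3,0,2,0,1
gen 2: 3,0,1,3,2
2,2,3,1,3
2,2,3,3,1
1,2,0,0,0
3,3,2,0,2
3,0,2,0,1
gen 3: 3,0,1,3,3
2,2,3,1,3
2,2,3,3,1
1,2,0,0,0
3,3,2,0,2
3,0,2,0,1
gen 4: 3,0,2,0,2
2,2,3,3,0
2,2,3,3,2
1,2,0,0,0
3,3,2,0,2
3,0,2,0,1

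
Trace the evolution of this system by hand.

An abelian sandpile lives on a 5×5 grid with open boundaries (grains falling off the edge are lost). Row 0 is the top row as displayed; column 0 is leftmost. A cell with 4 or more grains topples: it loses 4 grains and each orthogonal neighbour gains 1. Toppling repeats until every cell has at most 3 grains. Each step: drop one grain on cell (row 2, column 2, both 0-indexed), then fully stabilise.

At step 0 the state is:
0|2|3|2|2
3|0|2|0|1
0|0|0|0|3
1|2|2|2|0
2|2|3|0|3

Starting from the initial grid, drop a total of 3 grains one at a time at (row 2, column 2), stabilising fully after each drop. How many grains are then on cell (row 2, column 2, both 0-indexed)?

3

gen 0: 0|2|3|2|2
3|0|2|0|1
0|0|0|0|3
1|2|2|2|0
2|2|3|0|3
gen 1: 0|2|3|2|2
3|0|2|0|1
0|0|1|0|3
1|2|2|2|0
2|2|3|0|3
gen 2: 0|2|3|2|2
3|0|2|0|1
0|0|2|0|3
1|2|2|2|0
2|2|3|0|3
gen 3: 0|2|3|2|2
3|0|2|0|1
0|0|3|0|3
1|2|2|2|0
2|2|3|0|3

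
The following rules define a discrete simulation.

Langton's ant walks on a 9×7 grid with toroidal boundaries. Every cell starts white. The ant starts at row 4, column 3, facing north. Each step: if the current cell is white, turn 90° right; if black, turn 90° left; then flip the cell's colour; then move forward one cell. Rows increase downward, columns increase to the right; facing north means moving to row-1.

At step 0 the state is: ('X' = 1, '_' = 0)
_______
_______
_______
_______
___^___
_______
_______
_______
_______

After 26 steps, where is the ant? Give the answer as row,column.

7,2

[0] _______
_______
_______
_______
___^___
_______
_______
_______
_______
[1] _______
_______
_______
_______
___X>__
_______
_______
_______
_______
[2] _______
_______
_______
_______
___XX__
____v__
_______
_______
_______
[3] _______
_______
_______
_______
___XX__
___<X__
_______
_______
_______
[4] _______
_______
_______
_______
___^X__
___XX__
_______
_______
_______
[5] _______
_______
_______
_______
__<_X__
___XX__
_______
_______
_______
[6] _______
_______
_______
__^____
__X_X__
___XX__
_______
_______
_______
[7] _______
_______
_______
__X>___
__X_X__
___XX__
_______
_______
_______
[8] _______
_______
_______
__XX___
__XvX__
___XX__
_______
_______
_______
[9] _______
_______
_______
__XX___
__<XX__
___XX__
_______
_______
_______
[10] _______
_______
_______
__XX___
___XX__
__vXX__
_______
_______
_______
[11] _______
_______
_______
__XX___
___XX__
_<XXX__
_______
_______
_______
[12] _______
_______
_______
__XX___
_^_XX__
_XXXX__
_______
_______
_______
[13] _______
_______
_______
__XX___
_X>XX__
_XXXX__
_______
_______
_______
[14] _______
_______
_______
__XX___
_XXXX__
_XvXX__
_______
_______
_______
[15] _______
_______
_______
__XX___
_XXXX__
_X_>X__
_______
_______
_______
[16] _______
_______
_______
__XX___
_XX^X__
_X__X__
_______
_______
_______
[17] _______
_______
_______
__XX___
_X<_X__
_X__X__
_______
_______
_______
[18] _______
_______
_______
__XX___
_X__X__
_Xv_X__
_______
_______
_______
[19] _______
_______
_______
__XX___
_X__X__
_<X_X__
_______
_______
_______
[20] _______
_______
_______
__XX___
_X__X__
__X_X__
_v_____
_______
_______
[21] _______
_______
_______
__XX___
_X__X__
__X_X__
<X_____
_______
_______
[22] _______
_______
_______
__XX___
_X__X__
^_X_X__
XX_____
_______
_______
[23] _______
_______
_______
__XX___
_X__X__
X>X_X__
XX_____
_______
_______
[24] _______
_______
_______
__XX___
_X__X__
XXX_X__
Xv_____
_______
_______
[25] _______
_______
_______
__XX___
_X__X__
XXX_X__
X_>____
_______
_______
[26] _______
_______
_______
__XX___
_X__X__
XXX_X__
X_X____
__v____
_______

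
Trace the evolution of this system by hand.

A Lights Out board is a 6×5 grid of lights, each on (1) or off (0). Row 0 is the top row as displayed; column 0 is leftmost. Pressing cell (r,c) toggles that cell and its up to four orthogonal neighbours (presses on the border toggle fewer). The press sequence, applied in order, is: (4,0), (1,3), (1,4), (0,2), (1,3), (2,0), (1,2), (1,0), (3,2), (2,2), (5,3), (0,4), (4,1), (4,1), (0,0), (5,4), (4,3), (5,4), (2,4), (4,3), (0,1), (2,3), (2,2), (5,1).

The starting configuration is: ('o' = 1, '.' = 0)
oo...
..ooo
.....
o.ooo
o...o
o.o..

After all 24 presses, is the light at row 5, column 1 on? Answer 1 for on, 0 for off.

t=0: oo...
..ooo
.....
o.ooo
o...o
o.o..
t=1: oo...
..ooo
.....
..ooo
.o..o
..o..
t=2: oo.o.
.....
...o.
..ooo
.o..o
..o..
t=3: oo.oo
...oo
...oo
..ooo
.o..o
..o..
t=4: o.o.o
..ooo
...oo
..ooo
.o..o
..o..
t=5: o.ooo
.....
....o
..ooo
.o..o
..o..
t=6: o.ooo
o....
oo..o
o.ooo
.o..o
..o..
t=7: o..oo
oooo.
ooo.o
o.ooo
.o..o
..o..
t=8: ...oo
..oo.
.oo.o
o.ooo
.o..o
..o..
t=9: ...oo
..oo.
.o..o
oo..o
.oo.o
..o..
t=10: ...oo
...o.
..ooo
ooo.o
.oo.o
..o..
t=11: ...oo
...o.
..ooo
ooo.o
.oooo
...oo
t=12: .....
...oo
..ooo
ooo.o
.oooo
...oo
t=13: .....
...oo
..ooo
o.o.o
o..oo
.o.oo
t=14: .....
...oo
..ooo
ooo.o
.oooo
...oo
t=15: oo...
o..oo
..ooo
ooo.o
.oooo
...oo
t=16: oo...
o..oo
..ooo
ooo.o
.ooo.
.....
t=17: oo...
o..oo
..ooo
ooooo
.o..o
...o.
t=18: oo...
o..oo
..ooo
ooooo
.o...
....o
t=19: oo...
o..o.
..o..
oooo.
.o...
....o
t=20: oo...
o..o.
..o..
ooo..
.oooo
...oo
t=21: ..o..
oo.o.
..o..
ooo..
.oooo
...oo
t=22: ..o..
oo...
...oo
oooo.
.oooo
...oo
t=23: ..o..
ooo..
.oo.o
oo.o.
.oooo
...oo
t=24: ..o..
ooo..
.oo.o
oo.o.
..ooo
ooooo

1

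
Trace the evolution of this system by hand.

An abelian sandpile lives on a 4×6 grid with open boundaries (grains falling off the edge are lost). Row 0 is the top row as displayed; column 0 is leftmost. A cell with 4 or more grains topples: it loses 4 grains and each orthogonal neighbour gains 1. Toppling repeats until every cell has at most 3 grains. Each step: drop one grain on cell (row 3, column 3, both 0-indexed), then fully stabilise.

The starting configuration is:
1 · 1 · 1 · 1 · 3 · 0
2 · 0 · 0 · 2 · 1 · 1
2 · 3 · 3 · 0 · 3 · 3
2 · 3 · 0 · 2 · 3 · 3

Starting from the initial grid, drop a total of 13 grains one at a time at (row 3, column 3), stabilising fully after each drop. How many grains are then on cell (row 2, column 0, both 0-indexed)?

3

step 0: 1 · 1 · 1 · 1 · 3 · 0
2 · 0 · 0 · 2 · 1 · 1
2 · 3 · 3 · 0 · 3 · 3
2 · 3 · 0 · 2 · 3 · 3
step 1: 1 · 1 · 1 · 1 · 3 · 0
2 · 0 · 0 · 2 · 1 · 1
2 · 3 · 3 · 0 · 3 · 3
2 · 3 · 0 · 3 · 3 · 3
step 2: 1 · 1 · 1 · 1 · 3 · 0
2 · 0 · 0 · 2 · 2 · 2
2 · 3 · 3 · 2 · 1 · 1
2 · 3 · 1 · 1 · 2 · 1
step 3: 1 · 1 · 1 · 1 · 3 · 0
2 · 0 · 0 · 2 · 2 · 2
2 · 3 · 3 · 2 · 1 · 1
2 · 3 · 1 · 2 · 2 · 1
step 4: 1 · 1 · 1 · 1 · 3 · 0
2 · 0 · 0 · 2 · 2 · 2
2 · 3 · 3 · 2 · 1 · 1
2 · 3 · 1 · 3 · 2 · 1
step 5: 1 · 1 · 1 · 1 · 3 · 0
2 · 0 · 0 · 2 · 2 · 2
2 · 3 · 3 · 3 · 1 · 1
2 · 3 · 2 · 0 · 3 · 1
step 6: 1 · 1 · 1 · 1 · 3 · 0
2 · 0 · 0 · 2 · 2 · 2
2 · 3 · 3 · 3 · 1 · 1
2 · 3 · 2 · 1 · 3 · 1
step 7: 1 · 1 · 1 · 1 · 3 · 0
2 · 0 · 0 · 2 · 2 · 2
2 · 3 · 3 · 3 · 1 · 1
2 · 3 · 2 · 2 · 3 · 1
step 8: 1 · 1 · 1 · 1 · 3 · 0
2 · 0 · 0 · 2 · 2 · 2
2 · 3 · 3 · 3 · 1 · 1
2 · 3 · 2 · 3 · 3 · 1
step 9: 1 · 1 · 1 · 1 · 3 · 0
2 · 1 · 1 · 3 · 2 · 2
3 · 1 · 2 · 1 · 3 · 1
3 · 1 · 1 · 3 · 0 · 2
step 10: 1 · 1 · 1 · 1 · 3 · 0
2 · 1 · 1 · 3 · 2 · 2
3 · 1 · 2 · 2 · 3 · 1
3 · 1 · 2 · 0 · 1 · 2
step 11: 1 · 1 · 1 · 1 · 3 · 0
2 · 1 · 1 · 3 · 2 · 2
3 · 1 · 2 · 2 · 3 · 1
3 · 1 · 2 · 1 · 1 · 2
step 12: 1 · 1 · 1 · 1 · 3 · 0
2 · 1 · 1 · 3 · 2 · 2
3 · 1 · 2 · 2 · 3 · 1
3 · 1 · 2 · 2 · 1 · 2
step 13: 1 · 1 · 1 · 1 · 3 · 0
2 · 1 · 1 · 3 · 2 · 2
3 · 1 · 2 · 2 · 3 · 1
3 · 1 · 2 · 3 · 1 · 2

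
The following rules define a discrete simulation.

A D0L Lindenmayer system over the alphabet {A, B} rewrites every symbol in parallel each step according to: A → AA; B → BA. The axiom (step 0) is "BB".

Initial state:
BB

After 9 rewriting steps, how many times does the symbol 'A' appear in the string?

step 0: BB
step 1: BABA
step 2: BAAABAAA
step 3: BAAAAAAABAAAAAAA
step 4: BAAAAAAAAAAAAAAABAAAAAAAAAAAAAAA
step 5: BAAAAAAAAAAAAAAAAAAAAAAAAAAAAAAABAAAAAAAAAAAAAAAAAAAAAAAAAAAAAAA
step 6: BAAAAAAAAAAAAAAAAAAAAAAAAAAAAAAAAAAAAAAAAAAAAAAAAAAAAAAAAA…AAAAAAAAAAAAAAAAAAAAAAAAAAAAAAAAAAAAAAAAAAAAAAAAAAAAAAAAAA  (len 128)
step 7: BAAAAAAAAAAAAAAAAAAAAAAAAAAAAAAAAAAAAAAAAAAAAAAAAAAAAAAAAA…AAAAAAAAAAAAAAAAAAAAAAAAAAAAAAAAAAAAAAAAAAAAAAAAAAAAAAAAAA  (len 256)
step 8: BAAAAAAAAAAAAAAAAAAAAAAAAAAAAAAAAAAAAAAAAAAAAAAAAAAAAAAAAA…AAAAAAAAAAAAAAAAAAAAAAAAAAAAAAAAAAAAAAAAAAAAAAAAAAAAAAAAAA  (len 512)
step 9: BAAAAAAAAAAAAAAAAAAAAAAAAAAAAAAAAAAAAAAAAAAAAAAAAAAAAAAAAA…AAAAAAAAAAAAAAAAAAAAAAAAAAAAAAAAAAAAAAAAAAAAAAAAAAAAAAAAAA  (len 1024)

1022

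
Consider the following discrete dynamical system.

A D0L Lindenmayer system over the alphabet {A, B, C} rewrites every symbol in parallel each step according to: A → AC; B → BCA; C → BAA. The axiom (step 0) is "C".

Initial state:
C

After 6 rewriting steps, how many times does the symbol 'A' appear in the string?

140

step 0: C
step 1: BAA
step 2: BCAACAC
step 3: BCABAAACACBAAACBAA
step 4: BCABAAACBCAACACACBAAACBAABCAACACACBAABCAACAC
step 5: BCABAAACBCAACACACBAABCABAAACACBAAACBAAACBAABCAACACACBAABCAACACBCABAAACACBAAACBAAACBAABCAACACBCABAAACACBAAACBAA
step 6: BCABAAACBCAACACACBAABCABAAACACBAAACBAAACBAABCAACACBCABAAAC…AAACACBAAACBAABCABAAACBCAACACACBAAACBAABCAACACACBAABCAACAC  (len 272)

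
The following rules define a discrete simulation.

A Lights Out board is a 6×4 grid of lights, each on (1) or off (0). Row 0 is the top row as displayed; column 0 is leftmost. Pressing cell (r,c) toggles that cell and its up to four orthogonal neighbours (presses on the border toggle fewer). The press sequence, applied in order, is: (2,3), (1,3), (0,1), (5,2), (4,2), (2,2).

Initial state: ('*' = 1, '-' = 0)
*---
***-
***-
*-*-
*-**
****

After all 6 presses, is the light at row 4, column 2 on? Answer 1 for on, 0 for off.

1

t=0: *---
***-
***-
*-*-
*-**
****
t=1: *---
****
**-*
*-**
*-**
****
t=2: *--*
**--
**--
*-**
*-**
****
t=3: -***
*---
**--
*-**
*-**
****
t=4: -***
*---
**--
*-**
*--*
*---
t=5: -***
*---
**--
*--*
***-
*-*-
t=6: -***
*-*-
*-**
*-**
***-
*-*-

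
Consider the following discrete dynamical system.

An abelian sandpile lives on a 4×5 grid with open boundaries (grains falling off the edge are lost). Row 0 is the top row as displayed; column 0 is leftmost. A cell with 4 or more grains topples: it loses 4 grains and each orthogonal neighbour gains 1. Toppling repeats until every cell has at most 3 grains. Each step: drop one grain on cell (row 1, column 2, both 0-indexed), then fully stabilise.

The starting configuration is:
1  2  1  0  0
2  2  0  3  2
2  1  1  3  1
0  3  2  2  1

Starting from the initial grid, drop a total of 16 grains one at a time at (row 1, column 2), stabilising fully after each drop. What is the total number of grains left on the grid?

k=0  1  2  1  0  0
2  2  0  3  2
2  1  1  3  1
0  3  2  2  1
k=1  1  2  1  0  0
2  2  1  3  2
2  1  1  3  1
0  3  2  2  1
k=2  1  2  1  0  0
2  2  2  3  2
2  1  1  3  1
0  3  2  2  1
k=3  1  2  1  0  0
2  2  3  3  2
2  1  1  3  1
0  3  2  2  1
k=4  1  2  2  1  0
2  3  1  1  3
2  1  3  0  2
0  3  2  3  1
k=5  1  2  2  1  0
2  3  2  1  3
2  1  3  0  2
0  3  2  3  1
k=6  1  2  2  1  0
2  3  3  1  3
2  1  3  0  2
0  3  2  3  1
k=7  1  3  3  1  0
3  0  2  2  3
2  3  0  1  2
0  3  3  3  1
k=8  1  3  3  1  0
3  0  3  2  3
2  3  0  1  2
0  3  3  3  1
k=9  2  0  1  2  0
3  2  1  3  3
2  3  1  1  2
0  3  3  3  1
k=10  2  0  1  2  0
3  2  2  3  3
2  3  1  1  2
0  3  3  3  1
k=11  2  0  1  2  0
3  2  3  3  3
2  3  1  1  2
0  3  3  3  1
k=12  2  0  2  3  1
3  3  1  1  0
2  3  2  2  3
0  3  3  3  1
k=13  2  0  2  3  1
3  3  2  1  0
2  3  2  2  3
0  3  3  3  1
k=14  2  0  2  3  1
3  3  3  1  0
2  3  2  2  3
0  3  3  3  1
k=15  3  1  3  3  1
1  2  2  3  1
0  3  2  1  0
2  1  2  1  3
k=16  3  1  3  3  1
1  2  3  3  1
0  3  2  1  0
2  1  2  1  3

36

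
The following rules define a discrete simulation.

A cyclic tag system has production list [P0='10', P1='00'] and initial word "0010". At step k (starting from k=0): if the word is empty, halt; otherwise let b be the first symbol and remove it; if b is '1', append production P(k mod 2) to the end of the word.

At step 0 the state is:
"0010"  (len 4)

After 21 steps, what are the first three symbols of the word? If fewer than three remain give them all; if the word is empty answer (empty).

[0] "0010"  (len 4)
[1] "010"  (len 3)
[2] "10"  (len 2)
[3] "010"  (len 3)
[4] "10"  (len 2)
[5] "010"  (len 3)
[6] "10"  (len 2)
[7] "010"  (len 3)
[8] "10"  (len 2)
[9] "010"  (len 3)
[10] "10"  (len 2)
[11] "010"  (len 3)
[12] "10"  (len 2)
[13] "010"  (len 3)
[14] "10"  (len 2)
[15] "010"  (len 3)
[16] "10"  (len 2)
[17] "010"  (len 3)
[18] "10"  (len 2)
[19] "010"  (len 3)
[20] "10"  (len 2)
[21] "010"  (len 3)

010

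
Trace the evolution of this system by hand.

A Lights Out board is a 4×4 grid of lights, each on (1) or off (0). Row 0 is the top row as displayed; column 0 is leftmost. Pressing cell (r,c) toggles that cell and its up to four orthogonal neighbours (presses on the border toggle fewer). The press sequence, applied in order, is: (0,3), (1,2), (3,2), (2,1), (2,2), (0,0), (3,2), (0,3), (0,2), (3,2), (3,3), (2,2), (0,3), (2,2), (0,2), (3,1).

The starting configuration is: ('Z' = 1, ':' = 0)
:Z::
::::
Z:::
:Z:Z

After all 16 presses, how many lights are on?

6

t=0: :Z::
::::
Z:::
:Z:Z
t=1: :ZZZ
:::Z
Z:::
:Z:Z
t=2: :Z:Z
:ZZ:
Z:Z:
:Z:Z
t=3: :Z:Z
:ZZ:
Z:::
::Z:
t=4: :Z:Z
::Z:
:ZZ:
:ZZ:
t=5: :Z:Z
::::
:::Z
:Z::
t=6: Z::Z
Z:::
:::Z
:Z::
t=7: Z::Z
Z:::
::ZZ
::ZZ
t=8: Z:Z:
Z::Z
::ZZ
::ZZ
t=9: ZZ:Z
Z:ZZ
::ZZ
::ZZ
t=10: ZZ:Z
Z:ZZ
:::Z
:Z::
t=11: ZZ:Z
Z:ZZ
::::
:ZZZ
t=12: ZZ:Z
Z::Z
:ZZZ
:Z:Z
t=13: ZZZ:
Z:::
:ZZZ
:Z:Z
t=14: ZZZ:
Z:Z:
::::
:ZZZ
t=15: Z::Z
Z:::
::::
:ZZZ
t=16: Z::Z
Z:::
:Z::
Z::Z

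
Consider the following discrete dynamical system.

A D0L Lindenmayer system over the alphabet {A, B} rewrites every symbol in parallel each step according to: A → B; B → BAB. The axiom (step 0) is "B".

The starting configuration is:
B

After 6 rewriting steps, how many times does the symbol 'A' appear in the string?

70

gen 0: B
gen 1: BAB
gen 2: BABBBAB
gen 3: BABBBABBABBABBBAB
gen 4: BABBBABBABBABBBABBABBBABBABBBABBABBABBBAB
gen 5: BABBBABBABBABBBABBABBBABBABBBABBABBABBBABBABBBABBABBABBBABBABBBABBABBABBBABBABBBABBABBBABBABBABBBAB
gen 6: BABBBABBABBABBBABBABBBABBABBBABBABBABBBABBABBBABBABBABBBAB…BABBBABBABBABBBABBABBBABBABBABBBABBABBBABBABBBABBABBABBBAB  (len 239)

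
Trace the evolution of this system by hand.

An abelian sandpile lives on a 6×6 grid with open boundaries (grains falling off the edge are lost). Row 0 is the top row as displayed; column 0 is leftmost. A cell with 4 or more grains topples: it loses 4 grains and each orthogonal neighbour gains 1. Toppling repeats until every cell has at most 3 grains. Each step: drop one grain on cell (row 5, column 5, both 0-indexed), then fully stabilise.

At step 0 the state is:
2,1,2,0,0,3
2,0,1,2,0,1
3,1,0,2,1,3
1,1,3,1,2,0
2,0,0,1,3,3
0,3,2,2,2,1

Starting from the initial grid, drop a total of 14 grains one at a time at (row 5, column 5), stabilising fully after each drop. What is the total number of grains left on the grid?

54

step 0: 2,1,2,0,0,3
2,0,1,2,0,1
3,1,0,2,1,3
1,1,3,1,2,0
2,0,0,1,3,3
0,3,2,2,2,1
step 1: 2,1,2,0,0,3
2,0,1,2,0,1
3,1,0,2,1,3
1,1,3,1,2,0
2,0,0,1,3,3
0,3,2,2,2,2
step 2: 2,1,2,0,0,3
2,0,1,2,0,1
3,1,0,2,1,3
1,1,3,1,2,0
2,0,0,1,3,3
0,3,2,2,2,3
step 3: 2,1,2,0,0,3
2,0,1,2,0,1
3,1,0,2,1,3
1,1,3,1,3,1
2,0,0,2,1,1
0,3,2,3,0,2
step 4: 2,1,2,0,0,3
2,0,1,2,0,1
3,1,0,2,1,3
1,1,3,1,3,1
2,0,0,2,1,1
0,3,2,3,0,3
step 5: 2,1,2,0,0,3
2,0,1,2,0,1
3,1,0,2,1,3
1,1,3,1,3,1
2,0,0,2,1,2
0,3,2,3,1,0
step 6: 2,1,2,0,0,3
2,0,1,2,0,1
3,1,0,2,1,3
1,1,3,1,3,1
2,0,0,2,1,2
0,3,2,3,1,1
step 7: 2,1,2,0,0,3
2,0,1,2,0,1
3,1,0,2,1,3
1,1,3,1,3,1
2,0,0,2,1,2
0,3,2,3,1,2
step 8: 2,1,2,0,0,3
2,0,1,2,0,1
3,1,0,2,1,3
1,1,3,1,3,1
2,0,0,2,1,2
0,3,2,3,1,3
step 9: 2,1,2,0,0,3
2,0,1,2,0,1
3,1,0,2,1,3
1,1,3,1,3,1
2,0,0,2,1,3
0,3,2,3,2,0
step 10: 2,1,2,0,0,3
2,0,1,2,0,1
3,1,0,2,1,3
1,1,3,1,3,1
2,0,0,2,1,3
0,3,2,3,2,1
step 11: 2,1,2,0,0,3
2,0,1,2,0,1
3,1,0,2,1,3
1,1,3,1,3,1
2,0,0,2,1,3
0,3,2,3,2,2
step 12: 2,1,2,0,0,3
2,0,1,2,0,1
3,1,0,2,1,3
1,1,3,1,3,1
2,0,0,2,1,3
0,3,2,3,2,3
step 13: 2,1,2,0,0,3
2,0,1,2,0,1
3,1,0,2,1,3
1,1,3,1,3,2
2,0,0,2,2,0
0,3,2,3,3,1
step 14: 2,1,2,0,0,3
2,0,1,2,0,1
3,1,0,2,1,3
1,1,3,1,3,2
2,0,0,2,2,0
0,3,2,3,3,2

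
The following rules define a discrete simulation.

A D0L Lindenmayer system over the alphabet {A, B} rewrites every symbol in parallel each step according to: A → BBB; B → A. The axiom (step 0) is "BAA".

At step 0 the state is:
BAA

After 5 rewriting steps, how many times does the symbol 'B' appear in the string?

54

[0] BAA
[1] ABBBBBB
[2] BBBAAAAAA
[3] AAABBBBBBBBBBBBBBBBBB
[4] BBBBBBBBBAAAAAAAAAAAAAAAAAA
[5] AAAAAAAAABBBBBBBBBBBBBBBBBBBBBBBBBBBBBBBBBBBBBBBBBBBBBBBBBBBBBB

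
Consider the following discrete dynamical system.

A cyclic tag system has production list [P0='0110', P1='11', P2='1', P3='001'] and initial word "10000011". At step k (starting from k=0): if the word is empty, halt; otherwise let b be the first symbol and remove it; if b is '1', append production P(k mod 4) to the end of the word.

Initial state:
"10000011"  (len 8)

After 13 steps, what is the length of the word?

k=0  "10000011"  (len 8)
k=1  "00000110110"  (len 11)
k=2  "0000110110"  (len 10)
k=3  "000110110"  (len 9)
k=4  "00110110"  (len 8)
k=5  "0110110"  (len 7)
k=6  "110110"  (len 6)
k=7  "101101"  (len 6)
k=8  "01101001"  (len 8)
k=9  "1101001"  (len 7)
k=10  "10100111"  (len 8)
k=11  "01001111"  (len 8)
k=12  "1001111"  (len 7)
k=13  "0011110110"  (len 10)

10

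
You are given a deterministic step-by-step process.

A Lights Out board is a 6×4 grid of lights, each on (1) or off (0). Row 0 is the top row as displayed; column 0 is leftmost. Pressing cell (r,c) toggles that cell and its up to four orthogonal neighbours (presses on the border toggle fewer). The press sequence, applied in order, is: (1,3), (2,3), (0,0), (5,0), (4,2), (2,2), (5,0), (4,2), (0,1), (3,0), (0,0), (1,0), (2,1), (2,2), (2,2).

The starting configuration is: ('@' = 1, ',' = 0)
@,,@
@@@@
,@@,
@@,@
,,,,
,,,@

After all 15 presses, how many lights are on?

12

k=0  @,,@
@@@@
,@@,
@@,@
,,,,
,,,@
k=1  @,,,
@@,,
,@@@
@@,@
,,,,
,,,@
k=2  @,,,
@@,@
,@,,
@@,,
,,,,
,,,@
k=3  ,@,,
,@,@
,@,,
@@,,
,,,,
,,,@
k=4  ,@,,
,@,@
,@,,
@@,,
@,,,
@@,@
k=5  ,@,,
,@,@
,@,,
@@@,
@@@@
@@@@
k=6  ,@,,
,@@@
,,@@
@@,,
@@@@
@@@@
k=7  ,@,,
,@@@
,,@@
@@,,
,@@@
,,@@
k=8  ,@,,
,@@@
,,@@
@@@,
,,,,
,,,@
k=9  @,@,
,,@@
,,@@
@@@,
,,,,
,,,@
k=10  @,@,
,,@@
@,@@
,,@,
@,,,
,,,@
k=11  ,@@,
@,@@
@,@@
,,@,
@,,,
,,,@
k=12  @@@,
,@@@
,,@@
,,@,
@,,,
,,,@
k=13  @@@,
,,@@
@@,@
,@@,
@,,,
,,,@
k=14  @@@,
,,,@
@,@,
,@,,
@,,,
,,,@
k=15  @@@,
,,@@
@@,@
,@@,
@,,,
,,,@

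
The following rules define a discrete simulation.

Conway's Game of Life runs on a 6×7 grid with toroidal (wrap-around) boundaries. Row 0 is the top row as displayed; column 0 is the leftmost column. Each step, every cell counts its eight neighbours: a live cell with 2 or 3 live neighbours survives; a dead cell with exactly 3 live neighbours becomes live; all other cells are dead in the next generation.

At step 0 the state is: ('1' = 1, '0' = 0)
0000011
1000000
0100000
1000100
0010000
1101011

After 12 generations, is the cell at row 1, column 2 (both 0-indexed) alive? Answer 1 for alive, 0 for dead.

0) 0000011
1000000
0100000
1000100
0010000
1101011
1) 0100110
1000001
1100000
0100000
0011110
1110110
2) 0011100
0000011
0100001
1101100
1000011
1000000
3) 0001111
1011111
0110101
0110100
0000110
1101110
4) 0000000
0000000
0000001
1110100
1000001
1010000
5) 0000000
0000000
1100000
0100010
0011001
1100001
6) 1000000
0000000
1100000
0100001
0010011
1110001
7) 1000001
1100000
1100000
0110011
0010010
0010010
8) 1000001
0000000
0000000
0010011
0011110
0100010
9) 1000001
0000000
0000000
0010011
0111000
1111010
10) 1010001
0000000
0000000
0111000
0000010
0001100
11) 0001000
0000000
0010000
0010000
0000000
0001111
12) 0001010
0000000
0000000
0000000
0001110
0001110

0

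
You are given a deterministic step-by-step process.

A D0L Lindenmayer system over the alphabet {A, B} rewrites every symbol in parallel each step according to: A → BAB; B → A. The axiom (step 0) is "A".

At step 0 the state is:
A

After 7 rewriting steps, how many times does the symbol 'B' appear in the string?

[0] A
[1] BAB
[2] ABABA
[3] BABABABABAB
[4] ABABABABABABABABABABA
[5] BABABABABABABABABABABABABABABABABABABABABAB
[6] ABABABABABABABABABABABABABABABABABABABABABABABABABABABABABABABABABABABABABABABABABABA
[7] BABABABABABABABABABABABABABABABABABABABABABABABABABABABABA…ABABABABABABABABABABABABABABABABABABABABABABABABABABABABAB  (len 171)

86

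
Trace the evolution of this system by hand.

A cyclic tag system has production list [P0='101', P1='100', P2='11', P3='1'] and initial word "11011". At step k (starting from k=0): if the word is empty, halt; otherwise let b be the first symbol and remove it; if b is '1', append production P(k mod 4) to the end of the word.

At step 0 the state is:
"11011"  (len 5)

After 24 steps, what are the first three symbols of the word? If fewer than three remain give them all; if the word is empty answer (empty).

011

[0] "11011"  (len 5)
[1] "1011101"  (len 7)
[2] "011101100"  (len 9)
[3] "11101100"  (len 8)
[4] "11011001"  (len 8)
[5] "1011001101"  (len 10)
[6] "011001101100"  (len 12)
[7] "11001101100"  (len 11)
[8] "10011011001"  (len 11)
[9] "0011011001101"  (len 13)
[10] "011011001101"  (len 12)
[11] "11011001101"  (len 11)
[12] "10110011011"  (len 11)
[13] "0110011011101"  (len 13)
[14] "110011011101"  (len 12)
[15] "1001101110111"  (len 13)
[16] "0011011101111"  (len 13)
[17] "011011101111"  (len 12)
[18] "11011101111"  (len 11)
[19] "101110111111"  (len 12)
[20] "011101111111"  (len 12)
[21] "11101111111"  (len 11)
[22] "1101111111100"  (len 13)
[23] "10111111110011"  (len 14)
[24] "01111111100111"  (len 14)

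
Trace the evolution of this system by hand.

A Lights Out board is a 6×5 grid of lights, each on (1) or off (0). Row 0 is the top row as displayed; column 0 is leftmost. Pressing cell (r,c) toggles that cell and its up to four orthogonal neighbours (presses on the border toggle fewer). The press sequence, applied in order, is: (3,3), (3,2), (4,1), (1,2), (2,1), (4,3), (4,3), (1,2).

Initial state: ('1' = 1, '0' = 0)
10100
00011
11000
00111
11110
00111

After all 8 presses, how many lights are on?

14

step 0: 10100
00011
11000
00111
11110
00111
step 1: 10100
00011
11010
00000
11100
00111
step 2: 10100
00011
11110
01110
11000
00111
step 3: 10100
00011
11110
00110
00100
01111
step 4: 10000
01101
11010
00110
00100
01111
step 5: 10000
00101
00110
01110
00100
01111
step 6: 10000
00101
00110
01100
00011
01101
step 7: 10000
00101
00110
01110
00100
01111
step 8: 10100
01011
00010
01110
00100
01111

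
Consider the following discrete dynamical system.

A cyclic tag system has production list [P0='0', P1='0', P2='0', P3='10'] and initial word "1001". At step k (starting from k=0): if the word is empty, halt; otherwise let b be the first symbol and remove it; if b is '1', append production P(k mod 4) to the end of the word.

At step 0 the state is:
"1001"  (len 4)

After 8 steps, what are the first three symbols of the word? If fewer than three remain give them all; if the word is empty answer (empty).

(empty)

step 0: "1001"  (len 4)
step 1: "0010"  (len 4)
step 2: "010"  (len 3)
step 3: "10"  (len 2)
step 4: "010"  (len 3)
step 5: "10"  (len 2)
step 6: "00"  (len 2)
step 7: "0"  (len 1)
step 8: (halted — word empty)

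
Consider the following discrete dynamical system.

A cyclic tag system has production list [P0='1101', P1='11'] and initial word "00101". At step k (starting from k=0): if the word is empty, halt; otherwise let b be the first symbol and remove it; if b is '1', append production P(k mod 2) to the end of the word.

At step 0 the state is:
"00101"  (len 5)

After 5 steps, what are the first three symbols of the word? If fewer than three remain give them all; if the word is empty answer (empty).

0) "00101"  (len 5)
1) "0101"  (len 4)
2) "101"  (len 3)
3) "011101"  (len 6)
4) "11101"  (len 5)
5) "11011101"  (len 8)

110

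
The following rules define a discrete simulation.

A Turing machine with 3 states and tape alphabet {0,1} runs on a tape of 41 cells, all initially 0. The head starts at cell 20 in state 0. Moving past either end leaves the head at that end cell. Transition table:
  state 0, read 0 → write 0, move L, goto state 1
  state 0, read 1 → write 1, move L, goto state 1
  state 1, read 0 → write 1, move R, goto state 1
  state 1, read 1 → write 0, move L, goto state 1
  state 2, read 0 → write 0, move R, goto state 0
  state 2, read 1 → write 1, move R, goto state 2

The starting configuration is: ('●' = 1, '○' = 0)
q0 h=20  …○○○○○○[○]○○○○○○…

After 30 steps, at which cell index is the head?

t=0: q0 h=20  …○○○○○○[○]○○○○○○…
t=1: q1 h=19  …○○○○○○[○]○○○○○○…
t=2: q1 h=20  …○○○○○●[○]○○○○○○…
t=3: q1 h=21  …○○○○●●[○]○○○○○○…
t=4: q1 h=22  …○○○●●●[○]○○○○○○…
t=5: q1 h=23  …○○●●●●[○]○○○○○○…
t=6: q1 h=24  …○●●●●●[○]○○○○○○…
t=7: q1 h=25  …●●●●●●[○]○○○○○○…
t=8: q1 h=26  …●●●●●●[○]○○○○○○…
t=9: q1 h=27  …●●●●●●[○]○○○○○○…
t=10: q1 h=28  …●●●●●●[○]○○○○○○…
t=11: q1 h=29  …●●●●●●[○]○○○○○○…
t=12: q1 h=30  …●●●●●●[○]○○○○○○…
t=13: q1 h=31  …●●●●●●[○]○○○○○○…
t=14: q1 h=32  …●●●●●●[○]○○○○○○…
t=15: q1 h=33  …●●●●●●[○]○○○○○○…
t=16: q1 h=34  …●●●●●●[○]○○○○○○|
t=17: q1 h=35  …●●●●●●[○]○○○○○|
t=18: q1 h=36  …●●●●●●[○]○○○○|
t=19: q1 h=37  …●●●●●●[○]○○○|
t=20: q1 h=38  …●●●●●●[○]○○|
t=21: q1 h=39  …●●●●●●[○]○|
t=22: q1 h=40  …●●●●●●[○]|
t=23: q1 h=40  …●●●●●●[●]|
t=24: q1 h=39  …●●●●●●[●]○|
t=25: q1 h=38  …●●●●●●[●]○○|
t=26: q1 h=37  …●●●●●●[●]○○○|
t=27: q1 h=36  …●●●●●●[●]○○○○|
t=28: q1 h=35  …●●●●●●[●]○○○○○|
t=29: q1 h=34  …●●●●●●[●]○○○○○○|
t=30: q1 h=33  …●●●●●●[●]○○○○○○…

33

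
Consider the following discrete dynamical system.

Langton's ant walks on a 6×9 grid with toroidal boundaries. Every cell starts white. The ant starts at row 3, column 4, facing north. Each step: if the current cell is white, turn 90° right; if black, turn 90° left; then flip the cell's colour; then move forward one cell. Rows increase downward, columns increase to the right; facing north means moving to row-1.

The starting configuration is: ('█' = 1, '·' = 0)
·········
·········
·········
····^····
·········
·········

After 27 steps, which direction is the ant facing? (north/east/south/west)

t=0: ·········
·········
·········
····^····
·········
·········
t=1: ·········
·········
·········
····█>···
·········
·········
t=2: ·········
·········
·········
····██···
·····v···
·········
t=3: ·········
·········
·········
····██···
····<█···
·········
t=4: ·········
·········
·········
····^█···
····██···
·········
t=5: ·········
·········
·········
···<·█···
····██···
·········
t=6: ·········
·········
···^·····
···█·█···
····██···
·········
t=7: ·········
·········
···█>····
···█·█···
····██···
·········
t=8: ·········
·········
···██····
···█v█···
····██···
·········
t=9: ·········
·········
···██····
···<██···
····██···
·········
t=10: ·········
·········
···██····
····██···
···v██···
·········
t=11: ·········
·········
···██····
····██···
··<███···
·········
t=12: ·········
·········
···██····
··^·██···
··████···
·········
t=13: ·········
·········
···██····
··█>██···
··████···
·········
t=14: ·········
·········
···██····
··████···
··█v██···
·········
t=15: ·········
·········
···██····
··████···
··█·>█···
·········
t=16: ·········
·········
···██····
··██^█···
··█··█···
·········
t=17: ·········
·········
···██····
··█<·█···
··█··█···
·········
t=18: ·········
·········
···██····
··█··█···
··█v·█···
·········
t=19: ·········
·········
···██····
··█··█···
··<█·█···
·········
t=20: ·········
·········
···██····
··█··█···
···█·█···
··v······
t=21: ·········
·········
···██····
··█··█···
···█·█···
·<█······
t=22: ·········
·········
···██····
··█··█···
·^·█·█···
·██······
t=23: ·········
·········
···██····
··█··█···
·█>█·█···
·██······
t=24: ·········
·········
···██····
··█··█···
·███·█···
·█v······
t=25: ·········
·········
···██····
··█··█···
·███·█···
·█·>·····
t=26: ···v·····
·········
···██····
··█··█···
·███·█···
·█·█·····
t=27: ··<█·····
·········
···██····
··█··█···
·███·█···
·█·█·····

west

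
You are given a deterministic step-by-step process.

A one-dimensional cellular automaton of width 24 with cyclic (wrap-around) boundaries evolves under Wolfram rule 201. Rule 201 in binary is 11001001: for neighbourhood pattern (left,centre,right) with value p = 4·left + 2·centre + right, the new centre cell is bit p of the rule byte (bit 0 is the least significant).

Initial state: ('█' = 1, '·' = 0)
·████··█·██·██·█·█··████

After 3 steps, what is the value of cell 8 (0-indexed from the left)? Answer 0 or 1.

0) ·████··█·██·██·█·█··████
1) ·████····██·██······████
2) ·████·██·██·██·████·████
3) ·████·██·██·██·████·████

0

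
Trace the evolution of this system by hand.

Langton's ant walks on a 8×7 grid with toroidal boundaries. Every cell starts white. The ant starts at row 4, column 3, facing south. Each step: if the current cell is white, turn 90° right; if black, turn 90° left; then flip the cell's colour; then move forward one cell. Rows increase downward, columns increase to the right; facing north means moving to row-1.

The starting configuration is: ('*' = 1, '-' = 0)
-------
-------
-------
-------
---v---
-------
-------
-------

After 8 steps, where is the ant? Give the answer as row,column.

4,3

[0] -------
-------
-------
-------
---v---
-------
-------
-------
[1] -------
-------
-------
-------
--<*---
-------
-------
-------
[2] -------
-------
-------
--^----
--**---
-------
-------
-------
[3] -------
-------
-------
--*>---
--**---
-------
-------
-------
[4] -------
-------
-------
--**---
--*v---
-------
-------
-------
[5] -------
-------
-------
--**---
--*->--
-------
-------
-------
[6] -------
-------
-------
--**---
--*-*--
----v--
-------
-------
[7] -------
-------
-------
--**---
--*-*--
---<*--
-------
-------
[8] -------
-------
-------
--**---
--*^*--
---**--
-------
-------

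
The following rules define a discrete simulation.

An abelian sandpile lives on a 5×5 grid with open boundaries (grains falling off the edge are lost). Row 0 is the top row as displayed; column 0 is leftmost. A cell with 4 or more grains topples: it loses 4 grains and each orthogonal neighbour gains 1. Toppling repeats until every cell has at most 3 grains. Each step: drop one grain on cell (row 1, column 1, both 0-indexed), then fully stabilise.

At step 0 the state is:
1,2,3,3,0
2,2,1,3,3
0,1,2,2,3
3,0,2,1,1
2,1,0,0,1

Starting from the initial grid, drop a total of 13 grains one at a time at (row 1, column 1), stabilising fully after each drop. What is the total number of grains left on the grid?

step 0: 1,2,3,3,0
2,2,1,3,3
0,1,2,2,3
3,0,2,1,1
2,1,0,0,1
step 1: 1,2,3,3,0
2,3,1,3,3
0,1,2,2,3
3,0,2,1,1
2,1,0,0,1
step 2: 1,3,3,3,0
3,0,2,3,3
0,2,2,2,3
3,0,2,1,1
2,1,0,0,1
step 3: 1,3,3,3,0
3,1,2,3,3
0,2,2,2,3
3,0,2,1,1
2,1,0,0,1
step 4: 1,3,3,3,0
3,2,2,3,3
0,2,2,2,3
3,0,2,1,1
2,1,0,0,1
step 5: 1,3,3,3,0
3,3,2,3,3
0,2,2,2,3
3,0,2,1,1
2,1,0,0,1
step 6: 3,2,2,1,2
1,0,3,3,1
2,1,1,1,1
3,1,3,2,2
2,1,0,0,1
step 7: 3,2,2,1,2
1,1,3,3,1
2,1,1,1,1
3,1,3,2,2
2,1,0,0,1
step 8: 3,2,2,1,2
1,2,3,3,1
2,1,1,1,1
3,1,3,2,2
2,1,0,0,1
step 9: 3,2,2,1,2
1,3,3,3,1
2,1,1,1,1
3,1,3,2,2
2,1,0,0,1
step 10: 3,3,3,2,2
2,1,1,0,2
2,2,2,2,1
3,1,3,2,2
2,1,0,0,1
step 11: 3,3,3,2,2
2,2,1,0,2
2,2,2,2,1
3,1,3,2,2
2,1,0,0,1
step 12: 3,3,3,2,2
2,3,1,0,2
2,2,2,2,1
3,1,3,2,2
2,1,0,0,1
step 13: 1,2,0,3,2
0,2,3,0,2
3,3,2,2,1
3,1,3,2,2
2,1,0,0,1

41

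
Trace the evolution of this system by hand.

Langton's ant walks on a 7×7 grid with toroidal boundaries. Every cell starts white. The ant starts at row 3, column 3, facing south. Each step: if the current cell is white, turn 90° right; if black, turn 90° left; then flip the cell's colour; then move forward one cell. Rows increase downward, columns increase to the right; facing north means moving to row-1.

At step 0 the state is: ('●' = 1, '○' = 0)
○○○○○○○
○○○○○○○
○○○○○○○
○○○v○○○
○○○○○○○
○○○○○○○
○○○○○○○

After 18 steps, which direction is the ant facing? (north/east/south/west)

0) ○○○○○○○
○○○○○○○
○○○○○○○
○○○v○○○
○○○○○○○
○○○○○○○
○○○○○○○
1) ○○○○○○○
○○○○○○○
○○○○○○○
○○<●○○○
○○○○○○○
○○○○○○○
○○○○○○○
2) ○○○○○○○
○○○○○○○
○○^○○○○
○○●●○○○
○○○○○○○
○○○○○○○
○○○○○○○
3) ○○○○○○○
○○○○○○○
○○●>○○○
○○●●○○○
○○○○○○○
○○○○○○○
○○○○○○○
4) ○○○○○○○
○○○○○○○
○○●●○○○
○○●v○○○
○○○○○○○
○○○○○○○
○○○○○○○
5) ○○○○○○○
○○○○○○○
○○●●○○○
○○●○>○○
○○○○○○○
○○○○○○○
○○○○○○○
6) ○○○○○○○
○○○○○○○
○○●●○○○
○○●○●○○
○○○○v○○
○○○○○○○
○○○○○○○
7) ○○○○○○○
○○○○○○○
○○●●○○○
○○●○●○○
○○○<●○○
○○○○○○○
○○○○○○○
8) ○○○○○○○
○○○○○○○
○○●●○○○
○○●^●○○
○○○●●○○
○○○○○○○
○○○○○○○
9) ○○○○○○○
○○○○○○○
○○●●○○○
○○●●>○○
○○○●●○○
○○○○○○○
○○○○○○○
10) ○○○○○○○
○○○○○○○
○○●●^○○
○○●●○○○
○○○●●○○
○○○○○○○
○○○○○○○
11) ○○○○○○○
○○○○○○○
○○●●●>○
○○●●○○○
○○○●●○○
○○○○○○○
○○○○○○○
12) ○○○○○○○
○○○○○○○
○○●●●●○
○○●●○v○
○○○●●○○
○○○○○○○
○○○○○○○
13) ○○○○○○○
○○○○○○○
○○●●●●○
○○●●<●○
○○○●●○○
○○○○○○○
○○○○○○○
14) ○○○○○○○
○○○○○○○
○○●●^●○
○○●●●●○
○○○●●○○
○○○○○○○
○○○○○○○
15) ○○○○○○○
○○○○○○○
○○●<○●○
○○●●●●○
○○○●●○○
○○○○○○○
○○○○○○○
16) ○○○○○○○
○○○○○○○
○○●○○●○
○○●v●●○
○○○●●○○
○○○○○○○
○○○○○○○
17) ○○○○○○○
○○○○○○○
○○●○○●○
○○●○>●○
○○○●●○○
○○○○○○○
○○○○○○○
18) ○○○○○○○
○○○○○○○
○○●○^●○
○○●○○●○
○○○●●○○
○○○○○○○
○○○○○○○

north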